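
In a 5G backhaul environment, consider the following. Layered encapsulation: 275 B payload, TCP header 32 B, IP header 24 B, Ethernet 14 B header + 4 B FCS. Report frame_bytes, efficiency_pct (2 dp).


TCP segment = 275 + 32 = 307 B
IP packet = 307 + 24 = 331 B
Ethernet frame = 331 + 14 + 4 = 349 B
Efficiency = app / frame = 275 / 349 = 0.787966 = 78.7966% -> 78.80% (2 dp)

349, 78.80


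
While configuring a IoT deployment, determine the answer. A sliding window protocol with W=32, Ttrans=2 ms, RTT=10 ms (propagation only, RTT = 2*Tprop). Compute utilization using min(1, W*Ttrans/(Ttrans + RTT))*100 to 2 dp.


Given: W = 32, Ttrans = 2 ms, RTT = 10 ms (= 2 * Tprop, Tprop = 5 ms)
Cycle time = Ttrans + RTT = 2 + 10 = 12 ms (first packet sent until its ACK returns)
W * Ttrans = 32 * 2 = 64 ms of sending per cycle
W * Ttrans / (Ttrans + RTT) = 64 / 12 = 5.333333
U = min(1, 5.333333) = 1.000000
U% = 100.00%

100.00


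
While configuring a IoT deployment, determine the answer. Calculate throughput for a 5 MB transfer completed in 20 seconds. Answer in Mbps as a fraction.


Given: file = 5 MB, time = 20 s
File in Mb = 5 * 8 = 40 Mb
Throughput = 40 / 20 Mbps
Throughput = 2 Mbps

2


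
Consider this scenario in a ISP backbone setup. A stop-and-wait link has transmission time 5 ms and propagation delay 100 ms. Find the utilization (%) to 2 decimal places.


Given: Ttrans = 5 ms, Tprop = 100 ms
RTT = 2 * Tprop = 2 * 100 = 200 ms
U = Ttrans / (Ttrans + RTT)
U = 5 / (5 + 200)
U = 5 / 205 = 0.02439
U% = 2.44%

2.44


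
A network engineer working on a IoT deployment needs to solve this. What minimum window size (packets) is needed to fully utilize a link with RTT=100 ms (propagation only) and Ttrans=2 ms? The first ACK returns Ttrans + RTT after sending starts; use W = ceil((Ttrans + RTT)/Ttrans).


Given: Ttrans = 2 ms, RTT = 100 ms (= 2 * Tprop, Tprop = 50 ms)
Time until first ACK returns = Ttrans + RTT = 2 + 100 = 102 ms
Need W * Ttrans >= Ttrans + RTT  ->  W >= (Ttrans + RTT) / Ttrans
(Ttrans + RTT) / Ttrans = 102 / 2 = 51
W_min = ceil(51) = 51

51


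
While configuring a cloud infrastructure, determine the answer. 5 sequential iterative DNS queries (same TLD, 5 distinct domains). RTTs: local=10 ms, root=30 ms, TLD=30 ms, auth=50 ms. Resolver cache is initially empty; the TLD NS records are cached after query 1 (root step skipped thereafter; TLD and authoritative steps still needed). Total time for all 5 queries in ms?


Lookup 1 (cold cache): local + root + TLD + auth = 10 + 30 + 30 + 50 = 120 ms
Lookups 2..5 (TLD NS cached -> skip root; new domain -> still ask TLD and auth): local + TLD + auth = 10 + 30 + 50 = 90 ms each
Remaining 4 lookups: 4 * 90 = 360 ms
Total = 120 + 360 = 480 ms

480


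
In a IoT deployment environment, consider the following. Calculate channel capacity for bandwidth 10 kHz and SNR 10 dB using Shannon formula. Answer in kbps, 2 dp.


Given: B = 10 kHz, SNR = 10 dB
SNR linear = 10^(10/10) = 10
1 + SNR = 11
log2(11) = 3.4594316186
C = 10 * 1000 * 3.4594316186 = 34594.3162 bps
C = 34.594316 kbps -> 34.59 kbps (2 dp)

34.59


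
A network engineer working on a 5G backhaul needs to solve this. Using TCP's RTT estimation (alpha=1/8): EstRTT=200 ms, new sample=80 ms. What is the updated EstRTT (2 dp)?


Given: EstRTT = 200 ms, SampleRTT = 80 ms, alpha = 1/8
New EstRTT = (1 - alpha) * EstRTT + alpha * SampleRTT
(7/8) * 200 = 175
(1/8) * 80 = 10
New EstRTT = 175 + 10 = 185 ms -> 185.00 ms (2 dp)

185.00


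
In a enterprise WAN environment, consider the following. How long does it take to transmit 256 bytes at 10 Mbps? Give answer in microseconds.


Given: packet = 256 bytes, bandwidth = 10 Mbps
Packet in bits = 256 * 8 = 2048 bits
Bandwidth = 10 * 10^6 = 10000000 bps
Time = 2048 / 10000000 seconds
Time in us = 2048 * 10^6 / 10000000 = 204.8

204.8


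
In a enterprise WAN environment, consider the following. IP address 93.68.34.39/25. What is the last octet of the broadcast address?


Given: IP = 93.68.34.39, prefix = /25
Host bits = 32 - 25 = 7
Network last octet = 39 AND mask = 0
Host part size = 2^7 - 1 = 127
Broadcast last octet = 0 OR 127 = 127

127


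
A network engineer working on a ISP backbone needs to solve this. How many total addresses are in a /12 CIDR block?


Given: CIDR prefix /12
Host bits = 32 - 12 = 20
Total addresses = 2^20 = 1048576

1048576


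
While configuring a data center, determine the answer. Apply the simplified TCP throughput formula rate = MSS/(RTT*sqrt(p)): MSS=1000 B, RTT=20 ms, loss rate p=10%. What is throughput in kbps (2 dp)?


Given: MSS = 1000 bytes, RTT = 20 ms, loss = 10%
RTT in seconds = 20 / 1000 = 0.02
Loss rate = 10% = 0.1
sqrt(loss) = sqrt(0.1) = 0.316227766017
Throughput (bytes/s) = 1000 / (0.02 * 0.316227766017) = 158113.8830
Throughput (kbps) = 158113.8830 * 8 / 1000 = 1264.911064 -> 1264.91 kbps (2 dp)

1264.91


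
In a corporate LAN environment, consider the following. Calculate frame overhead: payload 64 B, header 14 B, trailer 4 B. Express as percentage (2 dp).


Given: payload = 64 B, header = 14 B, trailer = 4 B
Overhead bytes = header + trailer = 14 + 4 = 18
Total frame = payload + overhead = 64 + 18 = 82
Overhead % = 18 / 82 * 100 = 21.9512% -> 21.95% (2 dp)

21.95


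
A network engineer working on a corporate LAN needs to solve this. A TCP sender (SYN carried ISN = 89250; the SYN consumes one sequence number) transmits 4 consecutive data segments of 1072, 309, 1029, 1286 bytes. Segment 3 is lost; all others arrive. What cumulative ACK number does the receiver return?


SYN uses sequence number 89250; first data byte = ISN + 1 = 89251.
Segment 1: SEQ = 89251, len = 1072 B, covers [89251, 90322]
Segment 2: SEQ = 90323, len = 309 B, covers [90323, 90631]
Segment 3: SEQ = 90632, len = 1029 B, covers [90632, 91660] [LOST]
Segment 4: SEQ = 91661, len = 1286 B, covers [91661, 92946]
In-order data received: bytes [89251, 90631] (segments 1..2).
Segment 3 missing -> gap begins at byte 90632; later segments buffered out of order.
Cumulative ACK = next expected in-order byte = 89251 + 1072 + 309 = 90632

90632


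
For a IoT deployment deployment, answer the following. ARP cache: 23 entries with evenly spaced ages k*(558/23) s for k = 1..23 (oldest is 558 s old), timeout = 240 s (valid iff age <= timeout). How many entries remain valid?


Ages are k * 558/23 s for k = 1..23 (spacing = 24.2609 s).
Entry k is valid iff k * 558/23 <= 240 iff k <= 23 * 240 / 558 = 9.8925
n_valid = floor(9.8925) = 9
(n_stale = 23 - 9 = 14)

9


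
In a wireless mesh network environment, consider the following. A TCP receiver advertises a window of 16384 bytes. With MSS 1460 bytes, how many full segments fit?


Given: RWND = 16384 bytes, MSS = 1460 bytes
Full segments = floor(RWND / MSS)
Full segments = floor(16384 / 1460)
Full segments = floor(11.2219) = 11

11


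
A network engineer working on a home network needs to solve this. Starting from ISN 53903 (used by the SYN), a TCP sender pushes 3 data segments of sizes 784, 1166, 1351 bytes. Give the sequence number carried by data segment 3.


The SYN occupies sequence number ISN = 53903, so the first data byte is ISN + 1 = 53904.
SEQ of data segment i = (ISN + 1) + sum of payload sizes of segments 1..i-1.
Segment 1: SEQ = 53904, payload = 784 bytes
Segment 2: SEQ = 54688, payload = 1166 bytes
Segment 3: SEQ = 55854, payload = 1351 bytes
SEQ of segment 3 = 53904 + 784 + 1166 = 55854

55854


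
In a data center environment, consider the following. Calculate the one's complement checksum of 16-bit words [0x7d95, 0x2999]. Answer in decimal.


Given words: [0x7d95, 0x2999]
Step 1: Sum all words
Raw sum = 32149 + 10649 = 42798
One's complement = ~42798 & 0xFFFF = 22737

22737


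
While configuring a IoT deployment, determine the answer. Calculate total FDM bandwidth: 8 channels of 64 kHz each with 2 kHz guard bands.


Given: 8 channels, 64 kHz each, guard = 2 kHz
Channel bandwidth = 8 * 64 = 512 kHz
Guard bands = 7 gaps * 2 kHz = 14 kHz
Total = 512 + 14 = 526 kHz

526


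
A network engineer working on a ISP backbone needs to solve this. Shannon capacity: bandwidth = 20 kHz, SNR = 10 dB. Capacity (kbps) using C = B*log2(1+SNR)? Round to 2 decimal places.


Given: B = 20 kHz, SNR = 10 dB
SNR linear = 10^(10/10) = 10
1 + SNR = 11
log2(11) = 3.4594316186
C = 20 * 1000 * 3.4594316186 = 69188.6324 bps
C = 69.188632 kbps -> 69.19 kbps (2 dp)

69.19


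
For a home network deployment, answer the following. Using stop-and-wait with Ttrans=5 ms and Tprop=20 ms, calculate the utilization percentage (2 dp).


Given: Ttrans = 5 ms, Tprop = 20 ms
RTT = 2 * Tprop = 2 * 20 = 40 ms
U = Ttrans / (Ttrans + RTT)
U = 5 / (5 + 40)
U = 5 / 45 = 0.111111
U% = 11.11%

11.11


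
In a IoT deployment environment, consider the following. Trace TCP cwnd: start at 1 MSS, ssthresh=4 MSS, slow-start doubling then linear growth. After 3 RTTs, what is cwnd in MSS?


RTT 0: cwnd = 1 MSS (initial)
RTT 1: cwnd = 2 MSS (slow start, doubled)
RTT 2: cwnd = 4 MSS (slow start, doubled)
RTT 3: cwnd = 5 MSS (congestion avoidance, +1)

5


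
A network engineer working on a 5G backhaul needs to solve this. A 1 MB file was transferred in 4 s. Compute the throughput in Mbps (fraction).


Given: file = 1 MB, time = 4 s
File in Mb = 1 * 8 = 8 Mb
Throughput = 8 / 4 Mbps
Throughput = 2 Mbps

2


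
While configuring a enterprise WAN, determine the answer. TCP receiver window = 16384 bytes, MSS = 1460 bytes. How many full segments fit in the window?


Given: RWND = 16384 bytes, MSS = 1460 bytes
Full segments = floor(RWND / MSS)
Full segments = floor(16384 / 1460)
Full segments = floor(11.2219) = 11

11


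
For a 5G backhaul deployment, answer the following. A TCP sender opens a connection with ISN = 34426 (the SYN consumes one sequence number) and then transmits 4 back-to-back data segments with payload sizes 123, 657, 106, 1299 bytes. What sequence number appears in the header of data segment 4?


The SYN occupies sequence number ISN = 34426, so the first data byte is ISN + 1 = 34427.
SEQ of data segment i = (ISN + 1) + sum of payload sizes of segments 1..i-1.
Segment 1: SEQ = 34427, payload = 123 bytes
Segment 2: SEQ = 34550, payload = 657 bytes
Segment 3: SEQ = 35207, payload = 106 bytes
Segment 4: SEQ = 35313, payload = 1299 bytes
SEQ of segment 4 = 34427 + 123 + 657 + 106 = 35313

35313


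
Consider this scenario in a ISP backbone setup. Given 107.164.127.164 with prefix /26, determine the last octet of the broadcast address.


Given: IP = 107.164.127.164, prefix = /26
Host bits = 32 - 26 = 6
Network last octet = 164 AND mask = 128
Host part size = 2^6 - 1 = 63
Broadcast last octet = 128 OR 63 = 191

191


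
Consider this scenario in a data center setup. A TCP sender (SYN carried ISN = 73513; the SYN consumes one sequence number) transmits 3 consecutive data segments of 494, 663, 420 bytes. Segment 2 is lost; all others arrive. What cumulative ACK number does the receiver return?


SYN uses sequence number 73513; first data byte = ISN + 1 = 73514.
Segment 1: SEQ = 73514, len = 494 B, covers [73514, 74007]
Segment 2: SEQ = 74008, len = 663 B, covers [74008, 74670] [LOST]
Segment 3: SEQ = 74671, len = 420 B, covers [74671, 75090]
In-order data received: bytes [73514, 74007] (segments 1..1).
Segment 2 missing -> gap begins at byte 74008; later segments buffered out of order.
Cumulative ACK = next expected in-order byte = 73514 + 494 = 74008

74008


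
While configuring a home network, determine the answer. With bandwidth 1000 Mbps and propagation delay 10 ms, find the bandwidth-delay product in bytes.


Given: bandwidth = 1000 Mbps, delay = 10 ms
BDP in bits = 1000 * 10^6 * 10 / 1000
BDP in bits = 10000000
BDP in bytes = 10000000 / 8 = 1250000

1250000


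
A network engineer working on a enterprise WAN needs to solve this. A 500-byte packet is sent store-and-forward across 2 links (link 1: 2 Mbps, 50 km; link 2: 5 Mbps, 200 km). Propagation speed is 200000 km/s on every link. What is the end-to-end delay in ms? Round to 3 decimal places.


Packet = 500 bytes = 4000 bits. Store-and-forward: sum (t_trans + t_prop) per link.
Link 1: t_trans = 4000/(2*10^6) s = 2.0000 ms; t_prop = 50/200000 s = 0.2500 ms; subtotal = 2.2500 ms
Link 2: t_trans = 4000/(5*10^6) s = 0.8000 ms; t_prop = 200/200000 s = 1.0000 ms; subtotal = 1.8000 ms
End-to-end = 2.2500 + 1.8000 = 4.0500 ms -> 4.050 ms (3 dp)

4.050


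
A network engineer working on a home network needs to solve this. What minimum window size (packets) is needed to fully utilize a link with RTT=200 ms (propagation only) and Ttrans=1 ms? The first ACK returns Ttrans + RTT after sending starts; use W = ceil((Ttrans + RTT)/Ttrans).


Given: Ttrans = 1 ms, RTT = 200 ms (= 2 * Tprop, Tprop = 100 ms)
Time until first ACK returns = Ttrans + RTT = 1 + 200 = 201 ms
Need W * Ttrans >= Ttrans + RTT  ->  W >= (Ttrans + RTT) / Ttrans
(Ttrans + RTT) / Ttrans = 201 / 1 = 201
W_min = ceil(201) = 201

201


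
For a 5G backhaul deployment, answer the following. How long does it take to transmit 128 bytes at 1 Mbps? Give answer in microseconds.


Given: packet = 128 bytes, bandwidth = 1 Mbps
Packet in bits = 128 * 8 = 1024 bits
Bandwidth = 1 * 10^6 = 1000000 bps
Time = 1024 / 1000000 seconds
Time in us = 1024 * 10^6 / 1000000 = 1024

1024


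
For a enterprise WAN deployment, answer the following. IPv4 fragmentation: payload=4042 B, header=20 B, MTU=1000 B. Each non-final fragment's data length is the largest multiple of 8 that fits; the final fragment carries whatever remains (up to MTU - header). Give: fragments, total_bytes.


Max data per non-final fragment = floor((MTU - header)/8)*8 = floor((1000 - 20)/8)*8 = floor(980/8)*8 = 976 B
Final fragment needs no 8-byte alignment: it can carry up to MTU - header = 980 B
Non-final fragments needed = ceil((payload - 980) / 976) = ceil(3062/976) = ceil(3.1373) = 4
Number of fragments = 4 + 1 = 5
Fragment sizes (data): 4 * 976 B + 138 B (last, 138 <= 980 OK)
Total bytes sent = payload + n_frags * header = 4042 + 5*20 = 4042 + 100 = 4142 B

5, 4142


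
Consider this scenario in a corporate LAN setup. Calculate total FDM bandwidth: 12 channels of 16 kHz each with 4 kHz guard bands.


Given: 12 channels, 16 kHz each, guard = 4 kHz
Channel bandwidth = 12 * 16 = 192 kHz
Guard bands = 11 gaps * 4 kHz = 44 kHz
Total = 192 + 44 = 236 kHz

236


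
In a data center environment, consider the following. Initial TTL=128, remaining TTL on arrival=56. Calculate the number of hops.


Given: initial TTL = 128, received TTL = 56
Hops = initial TTL - received TTL
Hops = 128 - 56 = 72

72


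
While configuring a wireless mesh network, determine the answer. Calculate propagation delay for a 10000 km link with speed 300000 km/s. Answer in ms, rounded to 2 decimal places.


Given: distance = 10000 km, speed = 300000 km/s
Delay = distance / speed = 10000 / 300000 seconds
Delay in ms = 10000 * 1000 / 300000
Delay = 33.3333 ms
Rounded to 2 dp = 33.33 ms

33.33


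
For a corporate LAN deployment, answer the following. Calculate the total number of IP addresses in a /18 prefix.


Given: CIDR prefix /18
Host bits = 32 - 18 = 14
Total addresses = 2^14 = 16384

16384


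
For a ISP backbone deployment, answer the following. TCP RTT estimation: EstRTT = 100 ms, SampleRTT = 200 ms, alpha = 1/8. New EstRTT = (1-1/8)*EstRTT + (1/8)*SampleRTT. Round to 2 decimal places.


Given: EstRTT = 100 ms, SampleRTT = 200 ms, alpha = 1/8
New EstRTT = (1 - alpha) * EstRTT + alpha * SampleRTT
(7/8) * 100 = 87.5
(1/8) * 200 = 25
New EstRTT = 87.5 + 25 = 112.5 ms -> 112.50 ms (2 dp)

112.50


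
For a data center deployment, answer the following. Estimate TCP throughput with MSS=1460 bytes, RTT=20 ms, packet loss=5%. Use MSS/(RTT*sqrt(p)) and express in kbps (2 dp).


Given: MSS = 1460 bytes, RTT = 20 ms, loss = 5%
RTT in seconds = 20 / 1000 = 0.02
Loss rate = 5% = 0.05
sqrt(loss) = sqrt(0.05) = 0.223606797750
Throughput (bytes/s) = 1460 / (0.02 * 0.223606797750) = 326465.9247
Throughput (kbps) = 326465.9247 * 8 / 1000 = 2611.727398 -> 2611.73 kbps (2 dp)

2611.73


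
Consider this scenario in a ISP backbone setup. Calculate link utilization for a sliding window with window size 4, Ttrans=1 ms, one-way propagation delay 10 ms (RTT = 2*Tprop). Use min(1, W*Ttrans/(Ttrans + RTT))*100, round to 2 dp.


Given: W = 4, Ttrans = 1 ms, RTT = 20 ms (= 2 * Tprop, Tprop = 10 ms)
Cycle time = Ttrans + RTT = 1 + 20 = 21 ms (first packet sent until its ACK returns)
W * Ttrans = 4 * 1 = 4 ms of sending per cycle
W * Ttrans / (Ttrans + RTT) = 4 / 21 = 0.190476
U = min(1, 0.190476) = 0.190476
U% = 19.05%

19.05


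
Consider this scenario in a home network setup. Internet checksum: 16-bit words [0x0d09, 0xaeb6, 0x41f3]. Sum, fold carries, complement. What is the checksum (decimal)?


Given words: [0x0d09, 0xaeb6, 0x41f3]
Step 1: Sum all words
Raw sum = 3337 + 44726 + 16883 = 64946
One's complement = ~64946 & 0xFFFF = 589

589


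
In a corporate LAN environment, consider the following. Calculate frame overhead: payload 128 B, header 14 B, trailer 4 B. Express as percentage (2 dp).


Given: payload = 128 B, header = 14 B, trailer = 4 B
Overhead bytes = header + trailer = 14 + 4 = 18
Total frame = payload + overhead = 128 + 18 = 146
Overhead % = 18 / 146 * 100 = 12.3288% -> 12.33% (2 dp)

12.33


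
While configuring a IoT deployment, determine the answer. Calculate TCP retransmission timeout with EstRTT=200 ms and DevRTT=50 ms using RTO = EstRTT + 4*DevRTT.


Given: EstRTT = 200 ms, DevRTT = 50 ms
Timeout = EstRTT + 4 * DevRTT
4 * DevRTT = 4 * 50 = 200
Timeout = 200 + 200 = 400 ms

400


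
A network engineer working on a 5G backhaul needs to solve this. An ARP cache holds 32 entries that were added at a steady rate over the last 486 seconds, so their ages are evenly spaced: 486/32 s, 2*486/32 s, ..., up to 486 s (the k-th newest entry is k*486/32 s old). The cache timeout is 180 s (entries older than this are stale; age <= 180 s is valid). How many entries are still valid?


Ages are k * 486/32 s for k = 1..32 (spacing = 15.1875 s).
Entry k is valid iff k * 486/32 <= 180 iff k <= 32 * 180 / 486 = 11.8519
n_valid = floor(11.8519) = 11
(n_stale = 32 - 11 = 21)

11


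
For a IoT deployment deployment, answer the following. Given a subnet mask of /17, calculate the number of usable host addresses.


Given: subnet mask /17
Host bits = 32 - 17 = 15
Total addresses = 2^15 = 32768
Usable hosts = 32768 - 2 (network + broadcast) = 32766

32766


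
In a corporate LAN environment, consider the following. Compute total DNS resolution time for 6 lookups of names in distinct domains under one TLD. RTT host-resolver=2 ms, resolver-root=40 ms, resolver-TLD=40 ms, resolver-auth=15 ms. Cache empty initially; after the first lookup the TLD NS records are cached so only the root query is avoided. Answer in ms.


Lookup 1 (cold cache): local + root + TLD + auth = 2 + 40 + 40 + 15 = 97 ms
Lookups 2..6 (TLD NS cached -> skip root; new domain -> still ask TLD and auth): local + TLD + auth = 2 + 40 + 15 = 57 ms each
Remaining 5 lookups: 5 * 57 = 285 ms
Total = 97 + 285 = 382 ms

382


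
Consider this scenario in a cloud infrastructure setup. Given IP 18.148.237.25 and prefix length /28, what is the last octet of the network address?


Given: IP = 18.148.237.25, prefix = /28
Subnet mask = 255.255.255.240
Last octet of IP: 25
Last octet of mask: 240
Network last octet = 25 AND 240 = 16

16


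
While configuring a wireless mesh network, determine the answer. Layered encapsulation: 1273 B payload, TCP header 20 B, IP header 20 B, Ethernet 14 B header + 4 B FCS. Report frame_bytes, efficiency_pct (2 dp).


TCP segment = 1273 + 20 = 1293 B
IP packet = 1293 + 20 = 1313 B
Ethernet frame = 1313 + 14 + 4 = 1331 B
Efficiency = app / frame = 1273 / 1331 = 0.956424 = 95.6424% -> 95.64% (2 dp)

1331, 95.64


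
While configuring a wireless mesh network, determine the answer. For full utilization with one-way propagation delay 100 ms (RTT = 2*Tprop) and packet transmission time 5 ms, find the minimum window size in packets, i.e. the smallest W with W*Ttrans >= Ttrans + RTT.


Given: Ttrans = 5 ms, RTT = 200 ms (= 2 * Tprop, Tprop = 100 ms)
Time until first ACK returns = Ttrans + RTT = 5 + 200 = 205 ms
Need W * Ttrans >= Ttrans + RTT  ->  W >= (Ttrans + RTT) / Ttrans
(Ttrans + RTT) / Ttrans = 205 / 5 = 41
W_min = ceil(41) = 41

41


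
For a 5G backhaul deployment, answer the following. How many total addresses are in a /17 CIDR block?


Given: CIDR prefix /17
Host bits = 32 - 17 = 15
Total addresses = 2^15 = 32768

32768


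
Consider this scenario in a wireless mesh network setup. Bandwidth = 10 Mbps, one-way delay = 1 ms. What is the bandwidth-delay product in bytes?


Given: bandwidth = 10 Mbps, delay = 1 ms
BDP in bits = 10 * 10^6 * 1 / 1000
BDP in bits = 10000
BDP in bytes = 10000 / 8 = 1250

1250


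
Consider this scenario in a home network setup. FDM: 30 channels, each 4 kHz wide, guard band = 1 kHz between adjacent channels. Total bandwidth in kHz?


Given: 30 channels, 4 kHz each, guard = 1 kHz
Channel bandwidth = 30 * 4 = 120 kHz
Guard bands = 29 gaps * 1 kHz = 29 kHz
Total = 120 + 29 = 149 kHz

149


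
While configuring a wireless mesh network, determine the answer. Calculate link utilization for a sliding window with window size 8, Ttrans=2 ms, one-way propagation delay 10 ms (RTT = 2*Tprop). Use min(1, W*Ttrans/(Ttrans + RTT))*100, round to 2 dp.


Given: W = 8, Ttrans = 2 ms, RTT = 20 ms (= 2 * Tprop, Tprop = 10 ms)
Cycle time = Ttrans + RTT = 2 + 20 = 22 ms (first packet sent until its ACK returns)
W * Ttrans = 8 * 2 = 16 ms of sending per cycle
W * Ttrans / (Ttrans + RTT) = 16 / 22 = 0.727273
U = min(1, 0.727273) = 0.727273
U% = 72.73%

72.73


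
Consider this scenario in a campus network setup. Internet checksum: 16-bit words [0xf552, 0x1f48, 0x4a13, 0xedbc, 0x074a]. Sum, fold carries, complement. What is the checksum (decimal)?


Given words: [0xf552, 0x1f48, 0x4a13, 0xedbc, 0x074a]
Step 1: Sum all words
Raw sum = 62802 + 8008 + 18963 + 60860 + 1866 = 152499
Step 2: Fold carry: (21427 + 2) = 21429
One's complement = ~21429 & 0xFFFF = 44106

44106


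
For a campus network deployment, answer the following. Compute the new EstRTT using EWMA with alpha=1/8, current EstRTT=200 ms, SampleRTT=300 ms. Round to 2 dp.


Given: EstRTT = 200 ms, SampleRTT = 300 ms, alpha = 1/8
New EstRTT = (1 - alpha) * EstRTT + alpha * SampleRTT
(7/8) * 200 = 175
(1/8) * 300 = 37.5
New EstRTT = 175 + 37.5 = 212.5 ms -> 212.50 ms (2 dp)

212.50


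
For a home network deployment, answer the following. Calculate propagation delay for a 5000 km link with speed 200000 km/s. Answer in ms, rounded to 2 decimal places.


Given: distance = 5000 km, speed = 200000 km/s
Delay = distance / speed = 5000 / 200000 seconds
Delay in ms = 5000 * 1000 / 200000
Delay = 25.0000 ms
Rounded to 2 dp = 25.00 ms

25.00


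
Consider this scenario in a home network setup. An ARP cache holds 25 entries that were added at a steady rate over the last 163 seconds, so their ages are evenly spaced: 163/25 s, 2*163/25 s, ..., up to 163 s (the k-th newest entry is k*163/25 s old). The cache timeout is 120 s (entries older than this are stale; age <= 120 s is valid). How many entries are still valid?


Ages are k * 163/25 s for k = 1..25 (spacing = 6.5200 s).
Entry k is valid iff k * 163/25 <= 120 iff k <= 25 * 120 / 163 = 18.4049
n_valid = floor(18.4049) = 18
(n_stale = 25 - 18 = 7)

18


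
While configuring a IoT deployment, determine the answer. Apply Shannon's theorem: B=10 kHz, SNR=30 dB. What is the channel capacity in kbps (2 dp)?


Given: B = 10 kHz, SNR = 30 dB
SNR linear = 10^(30/10) = 1000
1 + SNR = 1001
log2(1001) = 9.9672262588
C = 10 * 1000 * 9.9672262588 = 99672.2626 bps
C = 99.672263 kbps -> 99.67 kbps (2 dp)

99.67


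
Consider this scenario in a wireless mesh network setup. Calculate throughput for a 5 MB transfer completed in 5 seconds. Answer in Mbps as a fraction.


Given: file = 5 MB, time = 5 s
File in Mb = 5 * 8 = 40 Mb
Throughput = 40 / 5 Mbps
Throughput = 8 Mbps

8


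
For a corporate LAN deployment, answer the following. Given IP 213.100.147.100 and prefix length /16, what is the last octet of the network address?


Given: IP = 213.100.147.100, prefix = /16
Subnet mask = 255.255.0.0
Last octet of IP: 100
Last octet of mask: 0
Network last octet = 100 AND 0 = 0

0


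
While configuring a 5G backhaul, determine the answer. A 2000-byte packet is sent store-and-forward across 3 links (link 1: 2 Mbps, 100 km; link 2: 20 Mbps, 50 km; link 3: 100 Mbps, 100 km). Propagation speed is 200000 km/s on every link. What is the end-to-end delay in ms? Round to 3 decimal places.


Packet = 2000 bytes = 16000 bits. Store-and-forward: sum (t_trans + t_prop) per link.
Link 1: t_trans = 16000/(2*10^6) s = 8.0000 ms; t_prop = 100/200000 s = 0.5000 ms; subtotal = 8.5000 ms
Link 2: t_trans = 16000/(20*10^6) s = 0.8000 ms; t_prop = 50/200000 s = 0.2500 ms; subtotal = 1.0500 ms
Link 3: t_trans = 16000/(100*10^6) s = 0.1600 ms; t_prop = 100/200000 s = 0.5000 ms; subtotal = 0.6600 ms
End-to-end = 8.5000 + 1.0500 + 0.6600 = 10.2100 ms -> 10.210 ms (3 dp)

10.210


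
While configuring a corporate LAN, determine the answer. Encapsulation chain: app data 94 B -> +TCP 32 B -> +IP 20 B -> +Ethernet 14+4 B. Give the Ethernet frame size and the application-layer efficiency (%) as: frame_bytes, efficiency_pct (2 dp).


TCP segment = 94 + 32 = 126 B
IP packet = 126 + 20 = 146 B
Ethernet frame = 146 + 14 + 4 = 164 B
Efficiency = app / frame = 94 / 164 = 0.573171 = 57.3171% -> 57.32% (2 dp)

164, 57.32


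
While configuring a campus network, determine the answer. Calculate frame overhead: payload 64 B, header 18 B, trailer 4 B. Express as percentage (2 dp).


Given: payload = 64 B, header = 18 B, trailer = 4 B
Overhead bytes = header + trailer = 18 + 4 = 22
Total frame = payload + overhead = 64 + 22 = 86
Overhead % = 22 / 86 * 100 = 25.5814% -> 25.58% (2 dp)

25.58


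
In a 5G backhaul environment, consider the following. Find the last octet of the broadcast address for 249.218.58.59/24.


Given: IP = 249.218.58.59, prefix = /24
Host bits = 32 - 24 = 8
Network last octet = 59 AND mask = 0
Host part size = 2^8 - 1 = 255
Broadcast last octet = 0 OR 255 = 255

255


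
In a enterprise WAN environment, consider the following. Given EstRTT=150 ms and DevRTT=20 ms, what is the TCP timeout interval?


Given: EstRTT = 150 ms, DevRTT = 20 ms
Timeout = EstRTT + 4 * DevRTT
4 * DevRTT = 4 * 20 = 80
Timeout = 150 + 80 = 230 ms

230


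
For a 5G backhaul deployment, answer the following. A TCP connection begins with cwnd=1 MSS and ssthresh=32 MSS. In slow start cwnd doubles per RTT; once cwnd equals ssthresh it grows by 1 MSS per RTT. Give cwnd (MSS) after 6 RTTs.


RTT 0: cwnd = 1 MSS (initial)
RTT 1: cwnd = 2 MSS (slow start, doubled)
RTT 2: cwnd = 4 MSS (slow start, doubled)
RTT 3: cwnd = 8 MSS (slow start, doubled)
RTT 4: cwnd = 16 MSS (slow start, doubled)
RTT 5: cwnd = 32 MSS (slow start, doubled)
RTT 6: cwnd = 33 MSS (congestion avoidance, +1)

33


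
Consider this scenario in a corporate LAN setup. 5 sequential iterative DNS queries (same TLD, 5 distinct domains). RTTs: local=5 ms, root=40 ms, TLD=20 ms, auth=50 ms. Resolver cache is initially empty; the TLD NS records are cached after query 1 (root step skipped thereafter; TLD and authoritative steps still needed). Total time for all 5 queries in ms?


Lookup 1 (cold cache): local + root + TLD + auth = 5 + 40 + 20 + 50 = 115 ms
Lookups 2..5 (TLD NS cached -> skip root; new domain -> still ask TLD and auth): local + TLD + auth = 5 + 20 + 50 = 75 ms each
Remaining 4 lookups: 4 * 75 = 300 ms
Total = 115 + 300 = 415 ms

415


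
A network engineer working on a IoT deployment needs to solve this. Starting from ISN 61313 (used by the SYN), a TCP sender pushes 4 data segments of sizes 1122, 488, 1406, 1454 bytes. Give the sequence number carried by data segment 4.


The SYN occupies sequence number ISN = 61313, so the first data byte is ISN + 1 = 61314.
SEQ of data segment i = (ISN + 1) + sum of payload sizes of segments 1..i-1.
Segment 1: SEQ = 61314, payload = 1122 bytes
Segment 2: SEQ = 62436, payload = 488 bytes
Segment 3: SEQ = 62924, payload = 1406 bytes
Segment 4: SEQ = 64330, payload = 1454 bytes
SEQ of segment 4 = 61314 + 1122 + 488 + 1406 = 64330

64330


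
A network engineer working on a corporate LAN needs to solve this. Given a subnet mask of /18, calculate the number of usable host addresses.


Given: subnet mask /18
Host bits = 32 - 18 = 14
Total addresses = 2^14 = 16384
Usable hosts = 16384 - 2 (network + broadcast) = 16382

16382


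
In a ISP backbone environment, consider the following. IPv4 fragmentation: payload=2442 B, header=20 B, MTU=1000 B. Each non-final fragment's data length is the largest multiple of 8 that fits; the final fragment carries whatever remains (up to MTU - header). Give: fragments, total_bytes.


Max data per non-final fragment = floor((MTU - header)/8)*8 = floor((1000 - 20)/8)*8 = floor(980/8)*8 = 976 B
Final fragment needs no 8-byte alignment: it can carry up to MTU - header = 980 B
Non-final fragments needed = ceil((payload - 980) / 976) = ceil(1462/976) = ceil(1.4980) = 2
Number of fragments = 2 + 1 = 3
Fragment sizes (data): 2 * 976 B + 490 B (last, 490 <= 980 OK)
Total bytes sent = payload + n_frags * header = 2442 + 3*20 = 2442 + 60 = 2502 B

3, 2502


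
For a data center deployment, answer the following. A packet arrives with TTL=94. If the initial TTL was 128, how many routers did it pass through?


Given: initial TTL = 128, received TTL = 94
Hops = initial TTL - received TTL
Hops = 128 - 94 = 34

34


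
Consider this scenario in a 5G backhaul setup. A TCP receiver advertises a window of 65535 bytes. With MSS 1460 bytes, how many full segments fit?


Given: RWND = 65535 bytes, MSS = 1460 bytes
Full segments = floor(RWND / MSS)
Full segments = floor(65535 / 1460)
Full segments = floor(44.887) = 44

44


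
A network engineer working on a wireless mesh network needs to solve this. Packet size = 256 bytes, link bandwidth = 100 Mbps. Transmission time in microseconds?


Given: packet = 256 bytes, bandwidth = 100 Mbps
Packet in bits = 256 * 8 = 2048 bits
Bandwidth = 100 * 10^6 = 100000000 bps
Time = 2048 / 100000000 seconds
Time in us = 2048 * 10^6 / 100000000 = 20.48

20.48


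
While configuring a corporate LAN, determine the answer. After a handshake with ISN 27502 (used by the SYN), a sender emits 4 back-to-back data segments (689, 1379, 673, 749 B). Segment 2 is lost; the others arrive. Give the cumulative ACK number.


SYN uses sequence number 27502; first data byte = ISN + 1 = 27503.
Segment 1: SEQ = 27503, len = 689 B, covers [27503, 28191]
Segment 2: SEQ = 28192, len = 1379 B, covers [28192, 29570] [LOST]
Segment 3: SEQ = 29571, len = 673 B, covers [29571, 30243]
Segment 4: SEQ = 30244, len = 749 B, covers [30244, 30992]
In-order data received: bytes [27503, 28191] (segments 1..1).
Segment 2 missing -> gap begins at byte 28192; later segments buffered out of order.
Cumulative ACK = next expected in-order byte = 27503 + 689 = 28192

28192


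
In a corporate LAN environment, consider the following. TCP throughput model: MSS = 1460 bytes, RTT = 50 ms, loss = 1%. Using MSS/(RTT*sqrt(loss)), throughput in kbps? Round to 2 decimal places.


Given: MSS = 1460 bytes, RTT = 50 ms, loss = 1%
RTT in seconds = 50 / 1000 = 0.05
Loss rate = 1% = 0.01
sqrt(loss) = sqrt(0.01) = 0.1
Throughput (bytes/s) = 1460 / (0.05 * 0.1) = 292000.0000
Throughput (kbps) = 292000.0000 * 8 / 1000 = 2336.000000 -> 2336.00 kbps (2 dp)

2336.00


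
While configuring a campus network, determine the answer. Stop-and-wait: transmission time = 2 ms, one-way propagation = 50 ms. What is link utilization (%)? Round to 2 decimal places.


Given: Ttrans = 2 ms, Tprop = 50 ms
RTT = 2 * Tprop = 2 * 50 = 100 ms
U = Ttrans / (Ttrans + RTT)
U = 2 / (2 + 100)
U = 2 / 102 = 0.019608
U% = 1.96%

1.96


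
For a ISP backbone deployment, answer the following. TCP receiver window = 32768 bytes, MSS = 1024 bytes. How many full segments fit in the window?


Given: RWND = 32768 bytes, MSS = 1024 bytes
Full segments = floor(RWND / MSS)
Full segments = floor(32768 / 1024)
Full segments = floor(32.0) = 32

32


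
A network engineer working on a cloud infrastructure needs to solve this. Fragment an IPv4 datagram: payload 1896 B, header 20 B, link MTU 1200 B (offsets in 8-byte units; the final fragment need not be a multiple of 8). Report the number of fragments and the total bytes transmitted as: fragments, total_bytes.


Max data per non-final fragment = floor((MTU - header)/8)*8 = floor((1200 - 20)/8)*8 = floor(1180/8)*8 = 1176 B
Final fragment needs no 8-byte alignment: it can carry up to MTU - header = 1180 B
Non-final fragments needed = ceil((payload - 1180) / 1176) = ceil(716/1176) = ceil(0.6088) = 1
Number of fragments = 1 + 1 = 2
Fragment sizes (data): 1 * 1176 B + 720 B (last, 720 <= 1180 OK)
Total bytes sent = payload + n_frags * header = 1896 + 2*20 = 1896 + 40 = 1936 B

2, 1936


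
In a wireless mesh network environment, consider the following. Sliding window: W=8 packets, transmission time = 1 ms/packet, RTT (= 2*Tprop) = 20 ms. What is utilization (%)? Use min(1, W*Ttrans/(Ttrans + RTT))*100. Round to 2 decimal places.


Given: W = 8, Ttrans = 1 ms, RTT = 20 ms (= 2 * Tprop, Tprop = 10 ms)
Cycle time = Ttrans + RTT = 1 + 20 = 21 ms (first packet sent until its ACK returns)
W * Ttrans = 8 * 1 = 8 ms of sending per cycle
W * Ttrans / (Ttrans + RTT) = 8 / 21 = 0.380952
U = min(1, 0.380952) = 0.380952
U% = 38.10%

38.10


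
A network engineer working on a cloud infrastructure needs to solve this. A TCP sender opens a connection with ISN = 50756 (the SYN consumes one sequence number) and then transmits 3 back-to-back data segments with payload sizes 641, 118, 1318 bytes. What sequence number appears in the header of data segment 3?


The SYN occupies sequence number ISN = 50756, so the first data byte is ISN + 1 = 50757.
SEQ of data segment i = (ISN + 1) + sum of payload sizes of segments 1..i-1.
Segment 1: SEQ = 50757, payload = 641 bytes
Segment 2: SEQ = 51398, payload = 118 bytes
Segment 3: SEQ = 51516, payload = 1318 bytes
SEQ of segment 3 = 50757 + 641 + 118 = 51516

51516


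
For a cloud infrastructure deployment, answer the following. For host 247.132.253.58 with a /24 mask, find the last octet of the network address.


Given: IP = 247.132.253.58, prefix = /24
Subnet mask = 255.255.255.0
Last octet of IP: 58
Last octet of mask: 0
Network last octet = 58 AND 0 = 0

0


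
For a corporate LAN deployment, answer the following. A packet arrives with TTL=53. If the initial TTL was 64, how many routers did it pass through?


Given: initial TTL = 64, received TTL = 53
Hops = initial TTL - received TTL
Hops = 64 - 53 = 11

11


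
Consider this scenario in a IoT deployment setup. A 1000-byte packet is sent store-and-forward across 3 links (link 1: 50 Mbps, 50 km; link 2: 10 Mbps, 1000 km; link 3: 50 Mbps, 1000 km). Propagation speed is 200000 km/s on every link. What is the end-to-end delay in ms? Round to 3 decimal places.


Packet = 1000 bytes = 8000 bits. Store-and-forward: sum (t_trans + t_prop) per link.
Link 1: t_trans = 8000/(50*10^6) s = 0.1600 ms; t_prop = 50/200000 s = 0.2500 ms; subtotal = 0.4100 ms
Link 2: t_trans = 8000/(10*10^6) s = 0.8000 ms; t_prop = 1000/200000 s = 5.0000 ms; subtotal = 5.8000 ms
Link 3: t_trans = 8000/(50*10^6) s = 0.1600 ms; t_prop = 1000/200000 s = 5.0000 ms; subtotal = 5.1600 ms
End-to-end = 0.4100 + 5.8000 + 5.1600 = 11.3700 ms -> 11.370 ms (3 dp)

11.370


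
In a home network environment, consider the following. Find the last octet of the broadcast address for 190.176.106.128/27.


Given: IP = 190.176.106.128, prefix = /27
Host bits = 32 - 27 = 5
Network last octet = 128 AND mask = 128
Host part size = 2^5 - 1 = 31
Broadcast last octet = 128 OR 31 = 159

159


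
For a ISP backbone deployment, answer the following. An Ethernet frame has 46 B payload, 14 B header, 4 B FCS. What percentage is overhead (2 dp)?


Given: payload = 46 B, header = 14 B, trailer = 4 B
Overhead bytes = header + trailer = 14 + 4 = 18
Total frame = payload + overhead = 46 + 18 = 64
Overhead % = 18 / 64 * 100 = 28.1250% -> 28.13% (2 dp)

28.13


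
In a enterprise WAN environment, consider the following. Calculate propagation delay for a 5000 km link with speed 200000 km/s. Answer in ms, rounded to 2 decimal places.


Given: distance = 5000 km, speed = 200000 km/s
Delay = distance / speed = 5000 / 200000 seconds
Delay in ms = 5000 * 1000 / 200000
Delay = 25.0000 ms
Rounded to 2 dp = 25.00 ms

25.00


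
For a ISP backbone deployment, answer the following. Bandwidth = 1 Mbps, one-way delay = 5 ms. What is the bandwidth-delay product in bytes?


Given: bandwidth = 1 Mbps, delay = 5 ms
BDP in bits = 1 * 10^6 * 5 / 1000
BDP in bits = 5000
BDP in bytes = 5000 / 8 = 625

625


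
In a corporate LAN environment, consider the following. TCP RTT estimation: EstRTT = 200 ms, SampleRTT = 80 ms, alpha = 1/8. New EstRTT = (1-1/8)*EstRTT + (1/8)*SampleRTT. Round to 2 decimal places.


Given: EstRTT = 200 ms, SampleRTT = 80 ms, alpha = 1/8
New EstRTT = (1 - alpha) * EstRTT + alpha * SampleRTT
(7/8) * 200 = 175
(1/8) * 80 = 10
New EstRTT = 175 + 10 = 185 ms -> 185.00 ms (2 dp)

185.00


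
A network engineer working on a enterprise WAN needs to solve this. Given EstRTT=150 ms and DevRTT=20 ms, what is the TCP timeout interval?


Given: EstRTT = 150 ms, DevRTT = 20 ms
Timeout = EstRTT + 4 * DevRTT
4 * DevRTT = 4 * 20 = 80
Timeout = 150 + 80 = 230 ms

230


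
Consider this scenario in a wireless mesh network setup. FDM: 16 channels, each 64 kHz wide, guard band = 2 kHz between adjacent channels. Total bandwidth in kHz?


Given: 16 channels, 64 kHz each, guard = 2 kHz
Channel bandwidth = 16 * 64 = 1024 kHz
Guard bands = 15 gaps * 2 kHz = 30 kHz
Total = 1024 + 30 = 1054 kHz

1054


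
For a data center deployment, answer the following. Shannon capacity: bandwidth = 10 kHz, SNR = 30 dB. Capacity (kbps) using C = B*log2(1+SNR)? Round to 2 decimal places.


Given: B = 10 kHz, SNR = 30 dB
SNR linear = 10^(30/10) = 1000
1 + SNR = 1001
log2(1001) = 9.9672262588
C = 10 * 1000 * 9.9672262588 = 99672.2626 bps
C = 99.672263 kbps -> 99.67 kbps (2 dp)

99.67


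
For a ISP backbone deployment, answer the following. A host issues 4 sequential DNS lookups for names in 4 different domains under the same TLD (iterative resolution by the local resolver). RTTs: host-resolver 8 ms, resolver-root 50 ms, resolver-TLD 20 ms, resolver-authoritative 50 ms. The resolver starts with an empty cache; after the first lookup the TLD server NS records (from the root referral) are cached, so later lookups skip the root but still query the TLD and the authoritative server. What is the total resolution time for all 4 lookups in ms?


Lookup 1 (cold cache): local + root + TLD + auth = 8 + 50 + 20 + 50 = 128 ms
Lookups 2..4 (TLD NS cached -> skip root; new domain -> still ask TLD and auth): local + TLD + auth = 8 + 20 + 50 = 78 ms each
Remaining 3 lookups: 3 * 78 = 234 ms
Total = 128 + 234 = 362 ms

362


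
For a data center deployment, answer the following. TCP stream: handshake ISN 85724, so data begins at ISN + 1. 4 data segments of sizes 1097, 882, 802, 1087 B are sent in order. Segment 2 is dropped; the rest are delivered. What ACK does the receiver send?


SYN uses sequence number 85724; first data byte = ISN + 1 = 85725.
Segment 1: SEQ = 85725, len = 1097 B, covers [85725, 86821]
Segment 2: SEQ = 86822, len = 882 B, covers [86822, 87703] [LOST]
Segment 3: SEQ = 87704, len = 802 B, covers [87704, 88505]
Segment 4: SEQ = 88506, len = 1087 B, covers [88506, 89592]
In-order data received: bytes [85725, 86821] (segments 1..1).
Segment 2 missing -> gap begins at byte 86822; later segments buffered out of order.
Cumulative ACK = next expected in-order byte = 85725 + 1097 = 86822

86822
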